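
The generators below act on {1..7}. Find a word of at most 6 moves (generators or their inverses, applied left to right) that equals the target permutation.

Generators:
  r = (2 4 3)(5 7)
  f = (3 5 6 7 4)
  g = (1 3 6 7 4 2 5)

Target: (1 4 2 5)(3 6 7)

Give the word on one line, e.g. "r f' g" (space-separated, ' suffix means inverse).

g' f g' r g'

  after g': (1 5 2 4 7 6 3)
  after f: (1 6 5 2 3)
  after g': (1 3 5 4 7 6 2)
  after r: (1 2)(3 7 6 4 5)
  after g': (1 4 2 5)(3 6 7)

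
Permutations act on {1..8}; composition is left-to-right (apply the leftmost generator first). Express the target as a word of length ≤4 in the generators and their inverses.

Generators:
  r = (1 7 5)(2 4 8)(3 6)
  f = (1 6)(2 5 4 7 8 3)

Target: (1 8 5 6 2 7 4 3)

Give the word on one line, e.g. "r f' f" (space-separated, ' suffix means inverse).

  after r: (1 7 5)(2 4 8)(3 6)
  after f: (1 8 5 6 2 7 4 3)

r f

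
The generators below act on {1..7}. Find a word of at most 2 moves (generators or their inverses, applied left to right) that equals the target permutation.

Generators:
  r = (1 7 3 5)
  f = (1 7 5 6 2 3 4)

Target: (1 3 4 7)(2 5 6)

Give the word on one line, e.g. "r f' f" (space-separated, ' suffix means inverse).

f r

  after f: (1 7 5 6 2 3 4)
  after r: (1 3 4 7)(2 5 6)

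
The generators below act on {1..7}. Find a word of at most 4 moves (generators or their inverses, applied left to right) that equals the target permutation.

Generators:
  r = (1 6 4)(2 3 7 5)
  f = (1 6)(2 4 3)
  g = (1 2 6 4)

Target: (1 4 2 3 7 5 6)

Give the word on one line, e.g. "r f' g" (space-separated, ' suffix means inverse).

  after r: (1 6 4)(2 3 7 5)
  after g: (1 4 2 3 7 5 6)

r g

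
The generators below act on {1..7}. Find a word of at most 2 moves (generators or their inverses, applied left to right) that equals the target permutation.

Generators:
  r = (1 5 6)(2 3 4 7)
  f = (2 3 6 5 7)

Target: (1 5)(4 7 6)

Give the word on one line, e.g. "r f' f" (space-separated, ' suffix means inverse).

f' r

  after f': (2 7 5 6 3)
  after r: (1 5)(4 7 6)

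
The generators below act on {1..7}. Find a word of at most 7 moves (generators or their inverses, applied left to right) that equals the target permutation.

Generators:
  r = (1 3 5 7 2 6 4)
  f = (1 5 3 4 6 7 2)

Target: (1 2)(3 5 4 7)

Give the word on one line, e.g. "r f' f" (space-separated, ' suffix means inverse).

  after f: (1 5 3 4 6 7 2)
  after f: (1 3 6 2 5 4 7)
  after r: (1 5)(2 7 3 4)
  after r: (1 7 5 3)(4 6)
  after f: (1 2)(3 5 4 7)

f f r r f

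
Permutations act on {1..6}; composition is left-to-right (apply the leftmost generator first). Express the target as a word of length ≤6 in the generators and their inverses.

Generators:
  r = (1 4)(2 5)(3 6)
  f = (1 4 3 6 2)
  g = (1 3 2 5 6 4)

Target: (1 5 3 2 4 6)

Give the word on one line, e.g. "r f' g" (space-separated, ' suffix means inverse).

g r f r

  after g: (1 3 2 5 6 4)
  after r: (1 6)(3 5)
  after f: (1 2)(3 5 6 4)
  after r: (1 5 3 2 4 6)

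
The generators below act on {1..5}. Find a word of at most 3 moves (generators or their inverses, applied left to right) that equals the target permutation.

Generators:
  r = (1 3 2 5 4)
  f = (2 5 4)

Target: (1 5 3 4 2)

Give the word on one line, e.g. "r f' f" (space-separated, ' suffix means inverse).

r r r

  after r: (1 3 2 5 4)
  after r: (1 2 4 3 5)
  after r: (1 5 3 4 2)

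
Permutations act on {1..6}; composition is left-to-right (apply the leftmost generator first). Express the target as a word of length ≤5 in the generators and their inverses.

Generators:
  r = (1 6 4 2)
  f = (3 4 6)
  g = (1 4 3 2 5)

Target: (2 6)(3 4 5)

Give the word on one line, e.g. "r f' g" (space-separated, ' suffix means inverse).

  after g': (1 5 2 3 4)
  after f': (1 5 2 6 4)
  after f': (1 5 2 4)(3 6)
  after g': (1 2)(3 6 4 5)
  after r: (2 6)(3 4 5)

g' f' f' g' r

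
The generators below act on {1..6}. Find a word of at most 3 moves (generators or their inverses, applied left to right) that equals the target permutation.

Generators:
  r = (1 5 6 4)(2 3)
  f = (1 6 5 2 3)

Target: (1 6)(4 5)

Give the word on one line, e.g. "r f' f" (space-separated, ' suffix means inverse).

  after r': (1 4 6 5)(2 3)
  after r': (1 6)(4 5)

r' r'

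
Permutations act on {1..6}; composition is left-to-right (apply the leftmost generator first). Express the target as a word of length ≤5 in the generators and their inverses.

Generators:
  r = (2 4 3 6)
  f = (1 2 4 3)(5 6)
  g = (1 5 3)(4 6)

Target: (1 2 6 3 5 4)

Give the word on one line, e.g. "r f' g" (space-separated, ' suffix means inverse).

f' f' f' g

  after f': (1 3 4 2)(5 6)
  after f': (1 4)(2 3)
  after f': (1 2 4 3)(5 6)
  after g: (1 2 6 3 5 4)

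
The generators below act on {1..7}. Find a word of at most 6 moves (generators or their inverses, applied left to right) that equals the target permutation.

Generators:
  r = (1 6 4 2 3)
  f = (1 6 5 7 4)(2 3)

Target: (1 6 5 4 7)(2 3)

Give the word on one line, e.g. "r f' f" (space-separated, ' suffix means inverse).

f' r f' r f

  after f': (1 4 7 5 6)(2 3)
  after r: (1 2)(4 7 5)
  after f': (1 3 2 4 5 7 6)
  after r: (4 5 7)
  after f: (1 6 5 4 7)(2 3)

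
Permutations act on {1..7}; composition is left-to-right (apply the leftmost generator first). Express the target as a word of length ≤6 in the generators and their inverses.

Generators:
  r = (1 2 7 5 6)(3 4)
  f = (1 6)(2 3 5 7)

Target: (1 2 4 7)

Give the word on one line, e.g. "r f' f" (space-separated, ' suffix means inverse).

f r' f' f'

  after f: (1 6)(2 3 5 7)
  after r': (1 5 2 4 3 7)
  after f': (1 3 5 7 6)(2 4)
  after f': (1 2 4 7)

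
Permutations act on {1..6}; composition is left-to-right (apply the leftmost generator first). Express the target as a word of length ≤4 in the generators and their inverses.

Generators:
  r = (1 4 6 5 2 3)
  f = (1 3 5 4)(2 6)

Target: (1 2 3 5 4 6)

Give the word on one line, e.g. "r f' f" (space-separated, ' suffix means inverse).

f' r f'

  after f': (1 4 5 3)(2 6)
  after r: (1 6 3 4 2 5)
  after f': (1 2 3 5 4 6)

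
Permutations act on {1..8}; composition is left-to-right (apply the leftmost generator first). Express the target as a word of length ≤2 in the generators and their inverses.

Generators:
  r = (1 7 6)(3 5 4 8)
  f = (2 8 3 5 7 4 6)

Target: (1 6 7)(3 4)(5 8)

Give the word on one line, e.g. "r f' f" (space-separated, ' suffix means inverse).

  after r: (1 7 6)(3 5 4 8)
  after r: (1 6 7)(3 4)(5 8)

r r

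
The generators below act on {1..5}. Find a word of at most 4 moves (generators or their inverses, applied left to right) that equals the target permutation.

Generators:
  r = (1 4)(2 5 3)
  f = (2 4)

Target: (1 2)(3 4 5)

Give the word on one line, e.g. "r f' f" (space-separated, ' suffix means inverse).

  after f: (2 4)
  after r: (1 4 5 3 2)
  after f: (1 2)(3 4 5)

f r f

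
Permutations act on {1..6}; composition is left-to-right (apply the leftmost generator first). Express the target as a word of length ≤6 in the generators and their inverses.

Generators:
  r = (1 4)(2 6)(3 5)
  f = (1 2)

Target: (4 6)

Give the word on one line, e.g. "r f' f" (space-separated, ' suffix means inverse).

f r' f' r' f'

  after f: (1 2)
  after r': (1 6 2 4)(3 5)
  after f': (1 6)(2 4)(3 5)
  after r': (1 2)(4 6)
  after f': (4 6)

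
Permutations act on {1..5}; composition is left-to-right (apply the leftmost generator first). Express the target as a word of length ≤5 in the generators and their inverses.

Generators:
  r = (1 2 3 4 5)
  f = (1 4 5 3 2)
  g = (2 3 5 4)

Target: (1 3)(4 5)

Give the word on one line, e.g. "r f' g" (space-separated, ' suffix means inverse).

  after r': (1 5 4 3 2)
  after r': (1 4 2 5 3)
  after g': (1 5 2 3)
  after g': (1 3)(4 5)

r' r' g' g'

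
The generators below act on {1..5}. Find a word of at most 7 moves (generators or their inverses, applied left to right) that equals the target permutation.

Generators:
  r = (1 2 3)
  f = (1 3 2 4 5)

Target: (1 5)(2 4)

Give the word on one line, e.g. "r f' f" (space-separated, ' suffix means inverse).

  after r: (1 2 3)
  after f': (1 3 5 4 2)
  after r': (1 2 3 5 4)
  after f: (1 4 3)
  after f: (1 5)(2 4)

r f' r' f f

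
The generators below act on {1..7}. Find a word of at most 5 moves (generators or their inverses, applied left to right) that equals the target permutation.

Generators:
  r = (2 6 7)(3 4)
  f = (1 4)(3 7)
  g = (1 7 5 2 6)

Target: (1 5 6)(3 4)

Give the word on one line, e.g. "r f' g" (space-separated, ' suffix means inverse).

f' g' r f' g

  after f': (1 4)(3 7)
  after g': (1 4 6 2 5 7 3)
  after r: (1 3)(2 5)(4 7)
  after f': (1 7)(2 5)(3 4)
  after g: (1 5 6)(3 4)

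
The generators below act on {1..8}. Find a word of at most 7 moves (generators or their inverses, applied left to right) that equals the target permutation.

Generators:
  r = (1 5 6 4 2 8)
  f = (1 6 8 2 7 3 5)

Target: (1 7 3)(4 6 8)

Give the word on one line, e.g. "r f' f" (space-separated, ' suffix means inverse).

  after f: (1 6 8 2 7 3 5)
  after r: (1 4 2 7 3 6)
  after f': (1 4 8 6 5 3)
  after r: (1 2 8 4)(3 5)
  after f: (1 7 3)(4 6 8)

f r f' r f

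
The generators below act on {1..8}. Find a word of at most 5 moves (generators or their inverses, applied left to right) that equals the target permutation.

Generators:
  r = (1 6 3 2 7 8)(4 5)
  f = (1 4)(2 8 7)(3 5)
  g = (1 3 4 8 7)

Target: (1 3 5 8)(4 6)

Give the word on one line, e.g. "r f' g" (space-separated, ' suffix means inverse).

f r g' f

  after f: (1 4)(2 8 7)(3 5)
  after r: (1 5 2)(3 4 6)
  after g': (1 5 2 7 8 4 6)
  after f: (1 3 5 8)(4 6)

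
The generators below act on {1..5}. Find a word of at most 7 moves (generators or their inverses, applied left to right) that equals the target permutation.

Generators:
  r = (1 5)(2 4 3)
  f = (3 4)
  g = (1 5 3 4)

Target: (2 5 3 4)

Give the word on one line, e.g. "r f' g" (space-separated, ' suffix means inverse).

  after r': (1 5)(2 3 4)
  after f: (1 5)(2 4)
  after g: (1 3 4 2)
  after f: (1 4 2)
  after g: (2 5 3 4)

r' f g f g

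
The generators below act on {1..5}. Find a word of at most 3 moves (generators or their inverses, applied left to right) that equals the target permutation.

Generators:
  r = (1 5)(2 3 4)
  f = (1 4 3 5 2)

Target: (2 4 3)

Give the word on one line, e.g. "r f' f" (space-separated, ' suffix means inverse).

  after r: (1 5)(2 3 4)
  after r: (2 4 3)

r r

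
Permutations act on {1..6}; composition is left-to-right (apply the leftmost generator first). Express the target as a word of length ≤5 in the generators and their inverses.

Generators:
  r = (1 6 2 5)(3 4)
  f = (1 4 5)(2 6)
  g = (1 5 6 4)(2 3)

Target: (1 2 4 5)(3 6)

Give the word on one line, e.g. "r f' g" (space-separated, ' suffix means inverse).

  after f: (1 4 5)(2 6)
  after g': (1 6 3 2 5 4)
  after f': (1 2 4 5)(3 6)

f g' f'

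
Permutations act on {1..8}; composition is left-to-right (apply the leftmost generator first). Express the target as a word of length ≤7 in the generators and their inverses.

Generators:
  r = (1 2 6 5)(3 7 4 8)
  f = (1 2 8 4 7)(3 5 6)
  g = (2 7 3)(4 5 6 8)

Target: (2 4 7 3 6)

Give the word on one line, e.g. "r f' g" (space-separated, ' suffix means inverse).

f' r' f' r' r'

  after f': (1 7 4 8 2)(3 6 5)
  after r': (1 3 2 5 8)
  after f': (1 6 5 2 3)(4 8 7)
  after r': (1 2 8 3 5)
  after r': (2 4 7 3 6)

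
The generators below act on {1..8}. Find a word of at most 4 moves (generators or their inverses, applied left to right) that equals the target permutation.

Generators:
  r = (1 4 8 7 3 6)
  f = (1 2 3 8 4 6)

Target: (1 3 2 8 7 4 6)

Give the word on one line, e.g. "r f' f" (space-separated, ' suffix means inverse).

r' f' r f'

  after r': (1 6 3 7 8 4)
  after f': (1 4 6 2)(3 7)
  after r: (1 8 7 6 2 4)
  after f': (1 3 2 8 7 4 6)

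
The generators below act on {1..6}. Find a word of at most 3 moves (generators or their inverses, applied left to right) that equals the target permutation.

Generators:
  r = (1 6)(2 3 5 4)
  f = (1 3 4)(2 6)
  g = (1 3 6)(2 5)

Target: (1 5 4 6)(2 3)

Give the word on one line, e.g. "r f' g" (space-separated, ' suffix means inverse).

  after f': (1 4 3)(2 6)
  after f': (1 3 4)
  after r: (1 5 4 6)(2 3)

f' f' r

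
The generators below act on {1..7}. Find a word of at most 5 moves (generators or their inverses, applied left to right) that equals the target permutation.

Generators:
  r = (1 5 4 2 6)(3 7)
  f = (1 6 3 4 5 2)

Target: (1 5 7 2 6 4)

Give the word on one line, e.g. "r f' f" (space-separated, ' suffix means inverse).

r f' r'

  after r: (1 5 4 2 6)(3 7)
  after f': (1 4 5 3 7 6 2)
  after r': (1 5 7 2 6 4)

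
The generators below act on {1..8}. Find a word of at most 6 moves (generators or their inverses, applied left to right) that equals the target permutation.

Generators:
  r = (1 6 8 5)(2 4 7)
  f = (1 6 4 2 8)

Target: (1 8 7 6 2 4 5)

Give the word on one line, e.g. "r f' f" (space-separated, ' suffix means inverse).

r' f f r'

  after r': (1 5 8 6)(2 7 4)
  after f: (1 5)(2 7)(4 8)
  after f: (1 5 6 4)(2 7 8)
  after r': (1 8 7 6 2 4 5)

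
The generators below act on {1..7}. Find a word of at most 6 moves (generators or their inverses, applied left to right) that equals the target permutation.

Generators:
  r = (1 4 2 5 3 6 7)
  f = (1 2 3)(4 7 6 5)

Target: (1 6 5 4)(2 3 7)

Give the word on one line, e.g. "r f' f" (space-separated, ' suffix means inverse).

  after r': (1 7 6 3 5 2 4)
  after r': (1 6 5 4 7 3 2)
  after f: (1 5 7)(4 6)
  after r: (1 3 6 2 5)(4 7)
  after r: (1 6 5 4)(2 3 7)

r' r' f r r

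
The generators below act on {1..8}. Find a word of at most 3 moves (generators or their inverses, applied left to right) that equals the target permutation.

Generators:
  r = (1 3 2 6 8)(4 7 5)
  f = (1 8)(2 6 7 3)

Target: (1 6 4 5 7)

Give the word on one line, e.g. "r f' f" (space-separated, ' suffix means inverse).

  after f: (1 8)(2 6 7 3)
  after r': (1 6 4 5 7)

f r'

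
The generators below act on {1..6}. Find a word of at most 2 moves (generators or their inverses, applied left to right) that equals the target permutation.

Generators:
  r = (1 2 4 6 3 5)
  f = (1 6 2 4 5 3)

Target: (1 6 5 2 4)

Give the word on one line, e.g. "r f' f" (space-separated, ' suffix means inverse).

  after f': (1 3 5 4 2 6)
  after r': (1 6 5 2 4)

f' r'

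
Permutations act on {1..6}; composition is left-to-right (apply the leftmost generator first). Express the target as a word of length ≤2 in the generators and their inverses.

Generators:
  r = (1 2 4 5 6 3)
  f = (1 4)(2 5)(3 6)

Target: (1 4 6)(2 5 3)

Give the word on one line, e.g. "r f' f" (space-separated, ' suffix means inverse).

r r

  after r: (1 2 4 5 6 3)
  after r: (1 4 6)(2 5 3)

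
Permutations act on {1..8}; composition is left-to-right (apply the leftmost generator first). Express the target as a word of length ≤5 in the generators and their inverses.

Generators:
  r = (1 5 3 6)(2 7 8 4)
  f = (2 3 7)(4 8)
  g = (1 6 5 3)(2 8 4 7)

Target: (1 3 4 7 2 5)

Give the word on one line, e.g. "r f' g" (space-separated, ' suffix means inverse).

  after f: (2 3 7)(4 8)
  after r: (1 5 3 8 2 6)
  after g: (1 3 4 7 2 5)

f r g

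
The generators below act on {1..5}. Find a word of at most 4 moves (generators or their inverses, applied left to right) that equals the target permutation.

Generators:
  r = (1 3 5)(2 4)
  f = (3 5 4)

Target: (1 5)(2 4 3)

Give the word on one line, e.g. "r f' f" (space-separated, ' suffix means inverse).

f' r'

  after f': (3 4 5)
  after r': (1 5)(2 4 3)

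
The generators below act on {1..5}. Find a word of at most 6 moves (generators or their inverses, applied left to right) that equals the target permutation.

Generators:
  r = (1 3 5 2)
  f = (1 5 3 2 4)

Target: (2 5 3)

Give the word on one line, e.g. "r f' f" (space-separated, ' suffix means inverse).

r' f r' f

  after r': (1 2 5 3)
  after f: (1 4)(2 3 5)
  after r': (1 4 2)
  after f: (2 5 3)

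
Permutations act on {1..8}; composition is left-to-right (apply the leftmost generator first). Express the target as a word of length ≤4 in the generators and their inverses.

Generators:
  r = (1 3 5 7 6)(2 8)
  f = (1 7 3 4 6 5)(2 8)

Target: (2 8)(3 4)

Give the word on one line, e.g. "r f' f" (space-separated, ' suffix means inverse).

  after f: (1 7 3 4 6 5)(2 8)
  after r: (1 6 7 5 3 4)
  after r: (2 8)(3 4)

f r r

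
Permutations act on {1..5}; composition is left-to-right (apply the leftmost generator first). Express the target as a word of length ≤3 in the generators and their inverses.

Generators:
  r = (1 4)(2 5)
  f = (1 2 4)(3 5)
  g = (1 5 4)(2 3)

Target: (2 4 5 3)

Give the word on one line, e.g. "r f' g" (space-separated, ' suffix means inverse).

  after f': (1 4 2)(3 5)
  after r': (2 4 5 3)

f' r'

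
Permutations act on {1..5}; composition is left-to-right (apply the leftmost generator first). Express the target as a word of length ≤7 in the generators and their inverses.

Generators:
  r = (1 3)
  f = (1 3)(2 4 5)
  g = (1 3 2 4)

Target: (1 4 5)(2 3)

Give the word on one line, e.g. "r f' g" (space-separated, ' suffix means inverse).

  after f: (1 3)(2 4 5)
  after f: (2 5 4)
  after g: (1 3 2 5)
  after f: (3 4 5)
  after g': (1 4 5)(2 3)

f f g f g'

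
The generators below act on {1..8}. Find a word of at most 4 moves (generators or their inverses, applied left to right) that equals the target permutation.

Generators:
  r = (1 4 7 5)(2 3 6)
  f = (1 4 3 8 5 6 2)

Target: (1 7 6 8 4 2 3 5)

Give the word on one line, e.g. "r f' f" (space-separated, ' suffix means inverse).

  after f: (1 4 3 8 5 6 2)
  after r: (1 7 5 2 4 6 3 8)
  after f: (1 7 6 8 4 2 3 5)

f r f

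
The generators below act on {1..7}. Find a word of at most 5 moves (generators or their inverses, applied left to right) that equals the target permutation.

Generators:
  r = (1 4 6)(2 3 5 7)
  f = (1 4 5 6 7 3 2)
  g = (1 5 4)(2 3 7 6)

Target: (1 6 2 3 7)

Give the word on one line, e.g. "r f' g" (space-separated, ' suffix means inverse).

g' g' f

  after g': (1 4 5)(2 6 7 3)
  after g': (1 5 4)(2 7)(3 6)
  after f: (1 6 2 3 7)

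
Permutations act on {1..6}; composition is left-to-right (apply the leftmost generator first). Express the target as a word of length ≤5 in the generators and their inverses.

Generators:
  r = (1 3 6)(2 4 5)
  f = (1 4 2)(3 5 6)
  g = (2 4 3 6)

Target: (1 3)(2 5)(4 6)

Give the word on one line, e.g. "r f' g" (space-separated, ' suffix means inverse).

  after f': (1 2 4)(3 6 5)
  after g: (1 4)(2 3)(5 6)
  after r: (1 5)(2 6)(3 4)
  after f: (1 6)(2 3)(4 5)
  after f: (1 3)(2 5)(4 6)

f' g r f f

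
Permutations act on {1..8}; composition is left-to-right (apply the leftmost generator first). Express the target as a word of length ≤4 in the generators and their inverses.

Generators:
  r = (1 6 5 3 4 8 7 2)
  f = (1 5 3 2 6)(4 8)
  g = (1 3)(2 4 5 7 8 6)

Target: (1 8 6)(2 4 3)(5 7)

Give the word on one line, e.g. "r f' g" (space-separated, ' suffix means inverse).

  after r': (1 2 7 8 4 3 5 6)
  after g': (1 6 3 4)(2 5 8)
  after g': (1 8 6)(2 4 3)(5 7)

r' g' g'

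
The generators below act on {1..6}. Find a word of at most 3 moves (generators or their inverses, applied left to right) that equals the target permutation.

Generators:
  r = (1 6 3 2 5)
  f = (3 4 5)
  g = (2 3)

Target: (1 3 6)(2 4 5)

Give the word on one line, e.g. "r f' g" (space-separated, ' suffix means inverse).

  after r': (1 5 2 3 6)
  after f: (1 3 6)(2 4 5)

r' f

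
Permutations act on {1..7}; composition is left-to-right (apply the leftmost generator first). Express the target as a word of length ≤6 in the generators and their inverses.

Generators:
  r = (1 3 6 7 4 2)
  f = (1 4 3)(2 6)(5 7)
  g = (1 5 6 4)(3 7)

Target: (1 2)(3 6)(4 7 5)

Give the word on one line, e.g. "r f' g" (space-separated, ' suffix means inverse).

r' r' g' f

  after r': (1 2 4 7 6 3)
  after r': (1 4 6)(2 7 3)
  after g': (1 6 4 5)(2 3)
  after f: (1 2)(3 6)(4 7 5)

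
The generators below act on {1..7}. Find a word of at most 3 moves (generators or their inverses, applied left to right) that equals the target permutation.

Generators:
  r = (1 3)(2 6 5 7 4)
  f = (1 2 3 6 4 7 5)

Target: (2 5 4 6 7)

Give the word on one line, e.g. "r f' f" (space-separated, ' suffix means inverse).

r r

  after r: (1 3)(2 6 5 7 4)
  after r: (2 5 4 6 7)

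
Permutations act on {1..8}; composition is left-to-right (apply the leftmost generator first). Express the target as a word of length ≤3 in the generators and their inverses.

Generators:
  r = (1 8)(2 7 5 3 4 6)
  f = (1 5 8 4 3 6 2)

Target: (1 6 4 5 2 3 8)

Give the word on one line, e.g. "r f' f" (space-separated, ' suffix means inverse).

f' f'

  after f': (1 2 6 3 4 8 5)
  after f': (1 6 4 5 2 3 8)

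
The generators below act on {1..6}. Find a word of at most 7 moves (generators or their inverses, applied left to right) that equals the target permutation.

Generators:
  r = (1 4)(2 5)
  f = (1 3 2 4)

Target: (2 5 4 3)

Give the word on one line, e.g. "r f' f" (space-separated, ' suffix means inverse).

  after f: (1 3 2 4)
  after r': (1 3 5 2)
  after f': (2 4)(3 5)
  after f': (1 4 3 5)
  after r: (2 5 4 3)

f r' f' f' r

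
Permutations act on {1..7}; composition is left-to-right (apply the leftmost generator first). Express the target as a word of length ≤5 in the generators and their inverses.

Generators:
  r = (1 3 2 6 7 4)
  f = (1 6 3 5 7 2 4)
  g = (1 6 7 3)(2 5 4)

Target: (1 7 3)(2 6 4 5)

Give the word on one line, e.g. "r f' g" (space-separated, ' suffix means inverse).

f' g r r

  after f': (1 4 2 7 5 3 6)
  after g: (1 2 3 7 4 5)
  after r: (1 6 7)(3 4 5)
  after r: (1 7 3)(2 6 4 5)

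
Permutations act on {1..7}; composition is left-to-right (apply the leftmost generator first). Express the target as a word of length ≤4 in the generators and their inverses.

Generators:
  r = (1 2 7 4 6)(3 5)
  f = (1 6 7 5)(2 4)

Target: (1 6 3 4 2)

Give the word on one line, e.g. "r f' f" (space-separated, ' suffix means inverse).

  after r: (1 2 7 4 6)(3 5)
  after f': (1 4)(2 6 5 3 7)
  after r: (1 6 3 4 2)

r f' r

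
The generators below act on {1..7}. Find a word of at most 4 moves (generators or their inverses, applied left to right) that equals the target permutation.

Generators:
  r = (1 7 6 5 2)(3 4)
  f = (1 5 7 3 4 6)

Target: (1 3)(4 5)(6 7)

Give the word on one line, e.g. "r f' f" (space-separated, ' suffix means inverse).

  after f: (1 5 7 3 4 6)
  after f: (1 7 4)(3 6 5)
  after f: (1 3)(4 5)(6 7)

f f f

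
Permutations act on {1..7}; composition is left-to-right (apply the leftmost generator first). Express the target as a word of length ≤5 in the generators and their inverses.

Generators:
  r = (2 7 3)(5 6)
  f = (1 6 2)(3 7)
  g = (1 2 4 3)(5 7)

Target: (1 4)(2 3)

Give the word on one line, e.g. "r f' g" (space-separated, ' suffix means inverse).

r g' g' r

  after r: (2 7 3)(5 6)
  after g': (1 3)(2 5 6 7 4)
  after g': (1 4)(2 7)(5 6)
  after r: (1 4)(2 3)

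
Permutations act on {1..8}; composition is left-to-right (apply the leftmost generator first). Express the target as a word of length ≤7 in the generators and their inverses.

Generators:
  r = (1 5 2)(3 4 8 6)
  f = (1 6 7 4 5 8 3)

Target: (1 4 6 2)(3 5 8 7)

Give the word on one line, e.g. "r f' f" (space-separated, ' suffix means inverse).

r r r f' r

  after r: (1 5 2)(3 4 8 6)
  after r: (1 2 5)(3 8)(4 6)
  after r: (3 6 8 4)
  after f': (1 3)(4 8 7 6 5)
  after r: (1 4 6 2)(3 5 8 7)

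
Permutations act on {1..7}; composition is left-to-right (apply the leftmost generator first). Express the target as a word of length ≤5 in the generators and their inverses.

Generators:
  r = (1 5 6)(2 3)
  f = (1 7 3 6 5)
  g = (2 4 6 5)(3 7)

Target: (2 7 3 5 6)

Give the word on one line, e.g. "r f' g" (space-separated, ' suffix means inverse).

  after f: (1 7 3 6 5)
  after g': (1 3 4 2 5)
  after g': (1 7 3 2 6 4 5)
  after f': (2 3)(4 6)
  after g': (2 7 3 5 6)

f g' g' f' g'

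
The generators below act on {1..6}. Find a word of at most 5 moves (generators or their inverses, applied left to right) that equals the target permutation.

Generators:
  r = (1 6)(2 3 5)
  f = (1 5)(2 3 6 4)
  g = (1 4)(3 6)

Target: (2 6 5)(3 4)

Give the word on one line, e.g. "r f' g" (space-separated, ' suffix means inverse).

g r g

  after g: (1 4)(3 6)
  after r: (1 4 6 5 2 3)
  after g: (2 6 5)(3 4)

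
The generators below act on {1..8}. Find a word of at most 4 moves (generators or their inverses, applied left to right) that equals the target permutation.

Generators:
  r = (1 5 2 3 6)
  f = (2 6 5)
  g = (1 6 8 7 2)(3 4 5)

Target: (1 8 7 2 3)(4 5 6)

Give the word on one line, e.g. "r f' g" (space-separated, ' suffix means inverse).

  after r': (1 6 3 2 5)
  after g: (1 8 7 2 3)(4 5 6)

r' g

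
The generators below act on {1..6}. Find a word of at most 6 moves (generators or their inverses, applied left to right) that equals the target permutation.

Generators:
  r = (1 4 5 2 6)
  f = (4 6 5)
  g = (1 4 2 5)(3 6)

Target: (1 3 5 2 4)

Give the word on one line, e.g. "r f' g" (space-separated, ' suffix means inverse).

g r f' g'

  after g: (1 4 2 5)(3 6)
  after r: (1 5 4 6 3)
  after f': (1 6 3)
  after g': (1 3 5 2 4)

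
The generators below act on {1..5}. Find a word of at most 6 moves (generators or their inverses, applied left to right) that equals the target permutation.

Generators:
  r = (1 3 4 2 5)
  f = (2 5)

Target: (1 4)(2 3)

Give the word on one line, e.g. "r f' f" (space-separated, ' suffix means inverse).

  after r': (1 5 2 4 3)
  after f': (1 2 4 3)
  after r': (1 4)(2 3 5)
  after f: (1 4)(2 3)

r' f' r' f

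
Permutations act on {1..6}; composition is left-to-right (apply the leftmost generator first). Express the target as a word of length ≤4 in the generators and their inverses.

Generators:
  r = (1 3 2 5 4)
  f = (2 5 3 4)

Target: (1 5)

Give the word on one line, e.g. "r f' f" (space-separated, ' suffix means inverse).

f' r' r'

  after f': (2 4 3 5)
  after r': (1 4)(2 5 3)
  after r': (1 5)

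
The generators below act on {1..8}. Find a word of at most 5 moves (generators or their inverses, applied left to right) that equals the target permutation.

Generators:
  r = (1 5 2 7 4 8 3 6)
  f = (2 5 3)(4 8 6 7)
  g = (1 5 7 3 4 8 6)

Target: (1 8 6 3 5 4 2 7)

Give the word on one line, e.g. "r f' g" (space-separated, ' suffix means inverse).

g' g' r' g

  after g': (1 6 8 4 3 7 5)
  after g': (1 8 3 5 6 4 7)
  after r': (1 4 2 5 3)(6 7)
  after g: (1 8 6 3 5 4 2 7)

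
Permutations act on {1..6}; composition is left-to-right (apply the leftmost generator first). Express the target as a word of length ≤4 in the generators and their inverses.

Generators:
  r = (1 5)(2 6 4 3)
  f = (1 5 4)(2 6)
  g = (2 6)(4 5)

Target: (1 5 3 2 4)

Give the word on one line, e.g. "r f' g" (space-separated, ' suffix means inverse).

g r

  after g: (2 6)(4 5)
  after r: (1 5 3 2 4)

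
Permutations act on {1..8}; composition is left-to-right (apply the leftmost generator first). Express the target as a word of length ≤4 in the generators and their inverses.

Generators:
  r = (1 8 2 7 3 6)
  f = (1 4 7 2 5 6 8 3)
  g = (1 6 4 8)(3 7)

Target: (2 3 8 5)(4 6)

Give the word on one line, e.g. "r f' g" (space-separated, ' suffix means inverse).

r' g f'

  after r': (1 6 3 7 2 8)
  after g: (1 4 8 6 7 2)
  after f': (2 3 8 5)(4 6)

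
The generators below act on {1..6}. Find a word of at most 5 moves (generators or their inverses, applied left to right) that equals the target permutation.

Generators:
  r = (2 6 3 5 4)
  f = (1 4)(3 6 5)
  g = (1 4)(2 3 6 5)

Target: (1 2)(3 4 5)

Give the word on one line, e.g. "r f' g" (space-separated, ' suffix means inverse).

r' f r

  after r': (2 4 5 3 6)
  after f: (1 4 3 5 6 2)
  after r: (1 2)(3 4 5)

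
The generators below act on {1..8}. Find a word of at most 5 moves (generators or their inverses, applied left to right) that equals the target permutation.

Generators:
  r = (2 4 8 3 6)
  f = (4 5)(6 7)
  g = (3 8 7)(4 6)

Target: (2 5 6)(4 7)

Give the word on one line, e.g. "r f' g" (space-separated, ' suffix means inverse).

  after r: (2 4 8 3 6)
  after f': (2 5 4 8 3 7 6)
  after g: (2 5 6)(4 7)
  after f: (2 4 6)(5 7)
  after f: (2 5 6)(4 7)

r f' g f f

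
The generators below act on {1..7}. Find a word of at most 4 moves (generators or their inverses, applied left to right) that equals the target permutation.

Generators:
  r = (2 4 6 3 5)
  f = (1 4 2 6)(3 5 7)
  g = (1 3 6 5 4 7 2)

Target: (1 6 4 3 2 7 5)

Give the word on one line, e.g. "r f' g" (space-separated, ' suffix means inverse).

r g r'

  after r: (2 4 6 3 5)
  after g: (1 3 4 5)(2 7)
  after r': (1 6 4 3 2 7 5)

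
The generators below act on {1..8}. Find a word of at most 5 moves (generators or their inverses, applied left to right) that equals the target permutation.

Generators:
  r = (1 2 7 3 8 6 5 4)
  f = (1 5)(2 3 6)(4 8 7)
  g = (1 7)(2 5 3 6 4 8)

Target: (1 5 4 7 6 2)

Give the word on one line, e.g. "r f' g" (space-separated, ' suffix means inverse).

r f' g r'

  after r: (1 2 7 3 8 6 5 4)
  after f': (1 6)(2 8 3 4 5 7)
  after g: (1 4 3 8 6 7 5)
  after r': (1 5 4 7 6 2)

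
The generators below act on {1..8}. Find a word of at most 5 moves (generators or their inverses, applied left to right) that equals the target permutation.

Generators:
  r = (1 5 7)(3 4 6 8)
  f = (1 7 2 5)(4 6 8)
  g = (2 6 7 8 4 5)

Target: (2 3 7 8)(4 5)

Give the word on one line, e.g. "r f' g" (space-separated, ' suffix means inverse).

g f' r' g'

  after g: (2 6 7 8 4 5)
  after f': (1 5 7 6)(2 4)
  after r': (2 3 8 6 7 4)
  after g': (2 3 7 8)(4 5)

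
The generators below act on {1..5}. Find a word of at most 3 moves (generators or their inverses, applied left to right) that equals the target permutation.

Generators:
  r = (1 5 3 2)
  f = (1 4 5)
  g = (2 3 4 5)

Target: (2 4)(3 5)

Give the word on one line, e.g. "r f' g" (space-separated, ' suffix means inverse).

  after g: (2 3 4 5)
  after g: (2 4)(3 5)

g g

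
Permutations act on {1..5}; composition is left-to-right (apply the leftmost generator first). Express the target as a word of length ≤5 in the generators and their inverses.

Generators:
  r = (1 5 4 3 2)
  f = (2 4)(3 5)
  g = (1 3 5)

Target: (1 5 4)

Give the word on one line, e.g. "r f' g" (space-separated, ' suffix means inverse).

  after r': (1 2 3 4 5)
  after r': (1 3 5 2 4)
  after f: (1 5 4)

r' r' f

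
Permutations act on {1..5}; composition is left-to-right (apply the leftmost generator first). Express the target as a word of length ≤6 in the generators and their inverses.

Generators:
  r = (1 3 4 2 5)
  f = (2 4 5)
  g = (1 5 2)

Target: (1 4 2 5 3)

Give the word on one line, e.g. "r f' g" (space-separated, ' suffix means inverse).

  after r: (1 3 4 2 5)
  after f': (1 3 2 4 5)
  after r: (1 4)(3 5)
  after g': (1 4 2 5 3)

r f' r g'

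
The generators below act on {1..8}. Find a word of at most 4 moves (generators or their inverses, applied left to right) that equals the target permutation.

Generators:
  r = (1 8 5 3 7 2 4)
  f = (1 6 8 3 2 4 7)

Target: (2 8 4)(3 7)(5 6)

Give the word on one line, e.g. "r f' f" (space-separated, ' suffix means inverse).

  after r': (1 4 2 7 3 5 8)
  after f': (1 2 4 3 5 6)(7 8)
  after r: (1 4 7 5 6 8 2)
  after r: (2 8 4)(3 7)(5 6)

r' f' r r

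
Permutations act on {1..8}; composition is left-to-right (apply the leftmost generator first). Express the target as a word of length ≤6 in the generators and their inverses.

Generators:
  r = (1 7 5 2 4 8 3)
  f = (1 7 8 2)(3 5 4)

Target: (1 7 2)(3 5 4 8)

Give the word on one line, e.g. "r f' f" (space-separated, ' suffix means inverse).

  after f': (1 2 8 7)(3 4 5)
  after r': (1 5 8)(2 4 7 3)
  after f': (1 3 8 2 5 7 4)
  after r: (4 7 8)
  after f: (1 7 2)(3 5 4 8)

f' r' f' r f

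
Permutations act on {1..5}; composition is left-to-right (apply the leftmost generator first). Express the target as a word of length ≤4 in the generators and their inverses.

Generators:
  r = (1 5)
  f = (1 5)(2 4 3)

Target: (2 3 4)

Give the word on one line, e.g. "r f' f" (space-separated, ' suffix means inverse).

f' f' r' f

  after f': (1 5)(2 3 4)
  after f': (2 4 3)
  after r': (1 5)(2 4 3)
  after f: (2 3 4)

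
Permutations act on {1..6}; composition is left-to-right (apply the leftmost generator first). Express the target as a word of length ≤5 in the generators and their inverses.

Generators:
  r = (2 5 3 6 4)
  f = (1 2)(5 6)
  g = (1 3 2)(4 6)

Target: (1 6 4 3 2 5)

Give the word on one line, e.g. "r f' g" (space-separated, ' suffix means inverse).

f' r f r g

  after f': (1 2)(5 6)
  after r: (1 5 4 2)(3 6)
  after f: (1 6 3 5 4)
  after r: (1 4)(2 5)
  after g: (1 6 4 3 2 5)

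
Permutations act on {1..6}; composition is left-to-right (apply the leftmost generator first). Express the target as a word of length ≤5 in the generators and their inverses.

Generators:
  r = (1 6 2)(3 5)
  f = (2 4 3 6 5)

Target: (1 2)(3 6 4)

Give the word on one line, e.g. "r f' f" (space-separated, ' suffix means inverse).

  after f': (2 5 6 3 4)
  after f': (2 6 4 5 3)
  after r': (1 2)(3 6 4)

f' f' r'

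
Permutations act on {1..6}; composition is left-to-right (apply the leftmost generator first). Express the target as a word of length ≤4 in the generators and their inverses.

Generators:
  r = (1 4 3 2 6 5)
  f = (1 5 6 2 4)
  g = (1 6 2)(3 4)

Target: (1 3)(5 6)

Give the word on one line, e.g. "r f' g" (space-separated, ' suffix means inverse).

  after g': (1 2 6)(3 4)
  after r': (1 3)(5 6)

g' r'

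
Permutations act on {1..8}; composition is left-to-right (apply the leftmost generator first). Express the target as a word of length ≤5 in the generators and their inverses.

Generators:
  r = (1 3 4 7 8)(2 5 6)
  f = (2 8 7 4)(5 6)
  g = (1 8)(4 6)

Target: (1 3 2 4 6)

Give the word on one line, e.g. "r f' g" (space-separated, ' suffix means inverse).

  after r: (1 3 4 7 8)(2 5 6)
  after f: (1 3 2 6 8)
  after g': (1 3 2 4 6)
  after g': (1 3 2 6 8)
  after g': (1 3 2 4 6)

r f g' g' g'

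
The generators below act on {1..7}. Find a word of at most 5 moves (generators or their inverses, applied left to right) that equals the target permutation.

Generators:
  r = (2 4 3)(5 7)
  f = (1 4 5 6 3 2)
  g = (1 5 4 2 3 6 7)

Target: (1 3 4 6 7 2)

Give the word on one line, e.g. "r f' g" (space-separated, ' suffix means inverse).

  after r: (2 4 3)(5 7)
  after f': (1 2)(4 6 5 7)
  after r': (1 3 4 6 7 2)

r f' r'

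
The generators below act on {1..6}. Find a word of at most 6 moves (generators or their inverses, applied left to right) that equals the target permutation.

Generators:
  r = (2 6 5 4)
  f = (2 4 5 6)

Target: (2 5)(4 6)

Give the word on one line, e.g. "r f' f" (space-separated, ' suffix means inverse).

f' r f r

  after f': (2 6 5 4)
  after r: (2 5)(4 6)
  after f: (2 6 5 4)
  after r: (2 5)(4 6)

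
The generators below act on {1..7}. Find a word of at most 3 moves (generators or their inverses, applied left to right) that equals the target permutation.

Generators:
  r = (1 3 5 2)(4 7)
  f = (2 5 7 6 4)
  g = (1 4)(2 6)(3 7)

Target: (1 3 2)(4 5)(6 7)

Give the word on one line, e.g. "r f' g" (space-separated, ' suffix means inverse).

r f'

  after r: (1 3 5 2)(4 7)
  after f': (1 3 2)(4 5)(6 7)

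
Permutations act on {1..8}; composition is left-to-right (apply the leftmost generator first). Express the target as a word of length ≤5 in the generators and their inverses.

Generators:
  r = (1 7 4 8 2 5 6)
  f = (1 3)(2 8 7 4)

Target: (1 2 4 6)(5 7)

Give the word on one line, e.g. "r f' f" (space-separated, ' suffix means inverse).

r' r' f f r'

  after r': (1 6 5 2 8 4 7)
  after r': (1 5 8 7 6 2 4)
  after f: (1 5 7 6 8 4 3)
  after f: (1 5 4)(2 8)(6 7)
  after r': (1 2 4 6)(5 7)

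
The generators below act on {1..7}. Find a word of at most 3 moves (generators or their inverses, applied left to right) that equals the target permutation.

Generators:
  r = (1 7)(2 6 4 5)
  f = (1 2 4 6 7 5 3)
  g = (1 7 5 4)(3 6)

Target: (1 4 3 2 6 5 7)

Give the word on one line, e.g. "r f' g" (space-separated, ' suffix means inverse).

r' g r'

  after r': (1 7)(2 5 4 6)
  after g: (1 5)(2 4 3 6)
  after r': (1 4 3 2 6 5 7)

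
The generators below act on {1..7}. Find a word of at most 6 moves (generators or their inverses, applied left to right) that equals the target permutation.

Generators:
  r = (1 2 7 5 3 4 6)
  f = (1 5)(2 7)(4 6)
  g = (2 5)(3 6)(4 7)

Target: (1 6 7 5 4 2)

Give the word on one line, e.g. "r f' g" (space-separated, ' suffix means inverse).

  after r: (1 2 7 5 3 4 6)
  after f': (1 7)(3 6 5)
  after g: (1 4 7)(2 5 6)
  after f: (1 6 7 5 4 2)

r f' g f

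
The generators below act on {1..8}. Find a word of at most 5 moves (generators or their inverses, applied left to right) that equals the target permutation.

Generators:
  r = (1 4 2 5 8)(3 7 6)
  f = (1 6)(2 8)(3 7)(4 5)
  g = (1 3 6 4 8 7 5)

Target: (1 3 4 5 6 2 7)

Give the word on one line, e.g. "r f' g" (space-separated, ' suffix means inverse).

  after r: (1 4 2 5 8)(3 7 6)
  after g': (1 6)(2 7 3 8 5 4)
  after r': (1 7 6 8 2 3 5)
  after f': (1 3 4 5 6 2 7)

r g' r' f'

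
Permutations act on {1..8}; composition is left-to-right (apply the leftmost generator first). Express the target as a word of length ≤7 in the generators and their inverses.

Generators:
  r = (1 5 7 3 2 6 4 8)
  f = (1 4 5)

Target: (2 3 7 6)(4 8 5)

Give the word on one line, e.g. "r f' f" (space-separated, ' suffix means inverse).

  after r': (1 8 4 6 2 3 7 5)
  after f: (1 8 5 4 6 2 3 7)
  after r: (5 8 7)
  after f': (1 5 8 7 4)
  after r': (2 3 7 6)(4 8 5)

r' f r f' r'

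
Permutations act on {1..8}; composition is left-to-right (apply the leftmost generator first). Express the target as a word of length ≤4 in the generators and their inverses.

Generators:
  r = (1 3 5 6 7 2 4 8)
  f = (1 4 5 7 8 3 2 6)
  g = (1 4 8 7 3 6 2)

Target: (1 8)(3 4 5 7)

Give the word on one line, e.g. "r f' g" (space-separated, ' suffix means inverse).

g' r r

  after g': (1 2 6 3 7 8 4)
  after r: (1 4 3 2 7)(5 6)
  after r: (1 8)(3 4 5 7)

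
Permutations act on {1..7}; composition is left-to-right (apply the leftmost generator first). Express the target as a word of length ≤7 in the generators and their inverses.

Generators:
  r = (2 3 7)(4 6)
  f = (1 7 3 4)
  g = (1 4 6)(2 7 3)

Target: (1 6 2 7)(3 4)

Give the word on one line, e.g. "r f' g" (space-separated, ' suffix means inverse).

r' f' g f f

  after r': (2 7 3)(4 6)
  after f': (1 4 6 3 2)
  after g: (1 6 2 4)(3 7)
  after f: (1 6 2)(4 7)
  after f: (1 6 2 7)(3 4)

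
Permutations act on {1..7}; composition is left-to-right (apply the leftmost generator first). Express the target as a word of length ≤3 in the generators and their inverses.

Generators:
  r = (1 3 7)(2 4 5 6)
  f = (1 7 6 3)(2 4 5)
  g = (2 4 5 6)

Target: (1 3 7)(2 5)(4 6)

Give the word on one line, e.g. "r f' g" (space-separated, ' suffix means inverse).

r g

  after r: (1 3 7)(2 4 5 6)
  after g: (1 3 7)(2 5)(4 6)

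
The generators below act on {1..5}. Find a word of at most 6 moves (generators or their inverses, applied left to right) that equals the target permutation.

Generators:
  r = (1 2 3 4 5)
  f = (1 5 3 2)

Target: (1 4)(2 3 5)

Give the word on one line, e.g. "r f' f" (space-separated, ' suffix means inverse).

  after r: (1 2 3 4 5)
  after r: (1 3 5 2 4)
  after r: (1 4 2 5 3)
  after f: (1 4)(2 3 5)

r r r f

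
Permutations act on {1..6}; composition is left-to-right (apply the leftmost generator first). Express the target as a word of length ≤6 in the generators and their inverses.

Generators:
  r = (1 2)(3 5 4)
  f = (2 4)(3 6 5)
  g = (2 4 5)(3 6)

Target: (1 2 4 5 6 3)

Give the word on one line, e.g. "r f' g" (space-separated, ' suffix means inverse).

f g' f' g r

  after f: (2 4)(3 6 5)
  after g': (4 5 6)
  after f': (2 4 6)(3 5)
  after g: (2 5 6 4 3)
  after r: (1 2 4 5 6 3)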